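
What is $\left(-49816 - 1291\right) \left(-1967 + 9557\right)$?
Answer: $-387902130$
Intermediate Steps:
$\left(-49816 - 1291\right) \left(-1967 + 9557\right) = \left(-51107\right) 7590 = -387902130$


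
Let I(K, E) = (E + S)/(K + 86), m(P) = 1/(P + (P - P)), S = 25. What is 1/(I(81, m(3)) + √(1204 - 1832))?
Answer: 9519/39408601 - 251001*I*√157/78817202 ≈ 0.00024155 - 0.039903*I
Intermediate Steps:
m(P) = 1/P (m(P) = 1/(P + 0) = 1/P)
I(K, E) = (25 + E)/(86 + K) (I(K, E) = (E + 25)/(K + 86) = (25 + E)/(86 + K))
1/(I(81, m(3)) + √(1204 - 1832)) = 1/((25 + 1/3)/(86 + 81) + √(1204 - 1832)) = 1/((25 + ⅓)/167 + √(-628)) = 1/((1/167)*(76/3) + 2*I*√157) = 1/(76/501 + 2*I*√157)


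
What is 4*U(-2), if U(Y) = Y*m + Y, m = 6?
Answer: -56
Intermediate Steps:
U(Y) = 7*Y (U(Y) = Y*6 + Y = 6*Y + Y = 7*Y)
4*U(-2) = 4*(7*(-2)) = 4*(-14) = -56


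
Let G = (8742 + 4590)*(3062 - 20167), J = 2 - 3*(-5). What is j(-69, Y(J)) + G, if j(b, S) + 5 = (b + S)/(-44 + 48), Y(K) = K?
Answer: -228043878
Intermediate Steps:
J = 17 (J = 2 + 15 = 17)
j(b, S) = -5 + S/4 + b/4 (j(b, S) = -5 + (b + S)/(-44 + 48) = -5 + (S + b)/4 = -5 + (S + b)*(¼) = -5 + (S/4 + b/4) = -5 + S/4 + b/4)
G = -228043860 (G = 13332*(-17105) = -228043860)
j(-69, Y(J)) + G = (-5 + (¼)*17 + (¼)*(-69)) - 228043860 = (-5 + 17/4 - 69/4) - 228043860 = -18 - 228043860 = -228043878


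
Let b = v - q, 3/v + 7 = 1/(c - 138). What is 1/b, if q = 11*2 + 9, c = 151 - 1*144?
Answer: -306/9617 ≈ -0.031819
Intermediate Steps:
c = 7 (c = 151 - 144 = 7)
q = 31 (q = 22 + 9 = 31)
v = -131/306 (v = 3/(-7 + 1/(7 - 138)) = 3/(-7 + 1/(-131)) = 3/(-7 - 1/131) = 3/(-918/131) = 3*(-131/918) = -131/306 ≈ -0.42810)
b = -9617/306 (b = -131/306 - 1*31 = -131/306 - 31 = -9617/306 ≈ -31.428)
1/b = 1/(-9617/306) = -306/9617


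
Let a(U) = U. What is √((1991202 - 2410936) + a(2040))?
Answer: I*√417694 ≈ 646.29*I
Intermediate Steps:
√((1991202 - 2410936) + a(2040)) = √((1991202 - 2410936) + 2040) = √(-419734 + 2040) = √(-417694) = I*√417694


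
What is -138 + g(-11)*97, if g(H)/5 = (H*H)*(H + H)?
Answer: -1291208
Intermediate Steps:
g(H) = 10*H³ (g(H) = 5*((H*H)*(H + H)) = 5*(H²*(2*H)) = 5*(2*H³) = 10*H³)
-138 + g(-11)*97 = -138 + (10*(-11)³)*97 = -138 + (10*(-1331))*97 = -138 - 13310*97 = -138 - 1291070 = -1291208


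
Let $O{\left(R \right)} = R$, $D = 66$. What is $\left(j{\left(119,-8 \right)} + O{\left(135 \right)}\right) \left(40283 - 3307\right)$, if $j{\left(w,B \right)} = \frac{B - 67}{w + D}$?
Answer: $\frac{184140480}{37} \approx 4.9768 \cdot 10^{6}$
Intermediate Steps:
$j{\left(w,B \right)} = \frac{-67 + B}{66 + w}$ ($j{\left(w,B \right)} = \frac{B - 67}{w + 66} = \frac{-67 + B}{66 + w}$)
$\left(j{\left(119,-8 \right)} + O{\left(135 \right)}\right) \left(40283 - 3307\right) = \left(\frac{-67 - 8}{66 + 119} + 135\right) \left(40283 - 3307\right) = \left(\frac{1}{185} \left(-75\right) + 135\right) 36976 = \left(- \frac{15}{37} + 135\right) 36976 = \frac{4980}{37} \cdot 36976 = \frac{184140480}{37}$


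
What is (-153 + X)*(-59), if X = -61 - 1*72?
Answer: 16874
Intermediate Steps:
X = -133 (X = -61 - 72 = -133)
(-153 + X)*(-59) = (-153 - 133)*(-59) = -286*(-59) = 16874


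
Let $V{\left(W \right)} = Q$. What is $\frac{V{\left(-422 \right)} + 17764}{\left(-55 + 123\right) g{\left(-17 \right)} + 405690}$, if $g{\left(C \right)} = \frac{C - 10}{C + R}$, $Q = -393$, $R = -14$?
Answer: $\frac{538501}{12578226} \approx 0.042812$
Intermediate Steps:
$V{\left(W \right)} = -393$
$g{\left(C \right)} = \frac{-10 + C}{-14 + C}$ ($g{\left(C \right)} = \frac{C - 10}{C - 14} = \frac{-10 + C}{-14 + C}$)
$\frac{V{\left(-422 \right)} + 17764}{\left(-55 + 123\right) g{\left(-17 \right)} + 405690} = \frac{-393 + 17764}{\left(-55 + 123\right) \frac{-10 - 17}{-14 - 17} + 405690} = \frac{17371}{68 \frac{1}{-31} \left(-27\right) + 405690} = \frac{17371}{68 \left(\left(- \frac{1}{31}\right) \left(-27\right)\right) + 405690} = \frac{17371}{68 \cdot \frac{27}{31} + 405690} = \frac{17371}{\frac{1836}{31} + 405690} = \frac{17371}{\frac{12578226}{31}} = 17371 \cdot \frac{31}{12578226} = \frac{538501}{12578226}$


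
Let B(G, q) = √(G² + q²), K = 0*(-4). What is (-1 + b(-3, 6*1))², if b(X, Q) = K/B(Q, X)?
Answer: 1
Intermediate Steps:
K = 0
b(X, Q) = 0 (b(X, Q) = 0/(√(Q² + X²)) = 0/√(Q² + X²) = 0)
(-1 + b(-3, 6*1))² = (-1 + 0)² = (-1)² = 1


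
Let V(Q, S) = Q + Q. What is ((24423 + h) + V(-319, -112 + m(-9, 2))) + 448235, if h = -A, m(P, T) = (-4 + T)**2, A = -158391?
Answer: 630411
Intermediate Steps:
h = 158391 (h = -1*(-158391) = 158391)
V(Q, S) = 2*Q
((24423 + h) + V(-319, -112 + m(-9, 2))) + 448235 = ((24423 + 158391) + 2*(-319)) + 448235 = (182814 - 638) + 448235 = 182176 + 448235 = 630411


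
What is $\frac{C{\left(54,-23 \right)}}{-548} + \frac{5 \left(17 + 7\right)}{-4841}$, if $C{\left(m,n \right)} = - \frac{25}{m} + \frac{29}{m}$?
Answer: $- \frac{892601}{35813718} \approx -0.024923$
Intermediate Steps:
$C{\left(m,n \right)} = \frac{4}{m}$
$\frac{C{\left(54,-23 \right)}}{-548} + \frac{5 \left(17 + 7\right)}{-4841} = \frac{4 \cdot \frac{1}{54}}{-548} + \frac{5 \left(17 + 7\right)}{-4841} = 4 \cdot \frac{1}{54} \left(- \frac{1}{548}\right) + 5 \cdot 24 \left(- \frac{1}{4841}\right) = \frac{2}{27} \left(- \frac{1}{548}\right) + 120 \left(- \frac{1}{4841}\right) = - \frac{1}{7398} - \frac{120}{4841} = - \frac{892601}{35813718}$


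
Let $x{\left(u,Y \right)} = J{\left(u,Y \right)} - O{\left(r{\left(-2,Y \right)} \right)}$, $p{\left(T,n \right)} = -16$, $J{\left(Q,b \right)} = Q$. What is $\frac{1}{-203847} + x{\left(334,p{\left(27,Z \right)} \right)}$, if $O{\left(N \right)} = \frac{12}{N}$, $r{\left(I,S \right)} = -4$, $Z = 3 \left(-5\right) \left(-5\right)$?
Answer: $\frac{68696438}{203847} \approx 337.0$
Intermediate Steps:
$Z = 75$ ($Z = \left(-15\right) \left(-5\right) = 75$)
$x{\left(u,Y \right)} = 3 + u$ ($x{\left(u,Y \right)} = u - \frac{12}{-4} = u - 12 \left(- \frac{1}{4}\right) = u - -3 = u + 3 = 3 + u$)
$\frac{1}{-203847} + x{\left(334,p{\left(27,Z \right)} \right)} = \frac{1}{-203847} + \left(3 + 334\right) = - \frac{1}{203847} + 337 = \frac{68696438}{203847}$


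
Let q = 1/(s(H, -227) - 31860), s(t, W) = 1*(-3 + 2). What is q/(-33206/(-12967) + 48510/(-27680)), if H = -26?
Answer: -35892656/924328742551 ≈ -3.8831e-5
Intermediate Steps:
s(t, W) = -1 (s(t, W) = 1*(-1) = -1)
q = -1/31861 (q = 1/(-1 - 31860) = 1/(-31861) = -1/31861 ≈ -3.1386e-5)
q/(-33206/(-12967) + 48510/(-27680)) = -1/(31861*(-33206/(-12967) + 48510/(-27680))) = -1/(31861*(-33206*(-1/12967) + 48510*(-1/27680))) = -1/(31861*(33206/12967 - 4851/2768)) = -1/(31861*29011291/35892656) = -1/31861*35892656/29011291 = -35892656/924328742551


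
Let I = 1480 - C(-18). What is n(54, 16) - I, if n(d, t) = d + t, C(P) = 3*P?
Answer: -1464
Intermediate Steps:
I = 1534 (I = 1480 - 3*(-18) = 1480 - 1*(-54) = 1480 + 54 = 1534)
n(54, 16) - I = (54 + 16) - 1*1534 = 70 - 1534 = -1464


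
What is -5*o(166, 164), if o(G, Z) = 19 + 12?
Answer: -155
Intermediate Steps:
o(G, Z) = 31
-5*o(166, 164) = -5*31 = -155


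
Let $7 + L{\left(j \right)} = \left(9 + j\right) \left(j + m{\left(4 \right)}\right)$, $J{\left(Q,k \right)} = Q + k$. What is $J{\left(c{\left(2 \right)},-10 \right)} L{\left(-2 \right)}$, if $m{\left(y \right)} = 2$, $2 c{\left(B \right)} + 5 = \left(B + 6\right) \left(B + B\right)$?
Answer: $- \frac{49}{2} \approx -24.5$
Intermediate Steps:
$c{\left(B \right)} = - \frac{5}{2} + B \left(6 + B\right)$ ($c{\left(B \right)} = - \frac{5}{2} + \frac{\left(B + 6\right) \left(B + B\right)}{2} = - \frac{5}{2} + \frac{\left(6 + B\right) 2 B}{2} = - \frac{5}{2} + \frac{2 B \left(6 + B\right)}{2} = - \frac{5}{2} + B \left(6 + B\right)$)
$L{\left(j \right)} = -7 + \left(2 + j\right) \left(9 + j\right)$ ($L{\left(j \right)} = -7 + \left(9 + j\right) \left(j + 2\right) = -7 + \left(9 + j\right) \left(2 + j\right) = -7 + \left(2 + j\right) \left(9 + j\right)$)
$J{\left(c{\left(2 \right)},-10 \right)} L{\left(-2 \right)} = \left(\left(- \frac{5}{2} + 2^{2} + 6 \cdot 2\right) - 10\right) \left(11 + \left(-2\right)^{2} + 11 \left(-2\right)\right) = \left(\left(- \frac{5}{2} + 4 + 12\right) - 10\right) \left(11 + 4 - 22\right) = \left(\frac{27}{2} - 10\right) \left(-7\right) = \frac{7}{2} \left(-7\right) = - \frac{49}{2}$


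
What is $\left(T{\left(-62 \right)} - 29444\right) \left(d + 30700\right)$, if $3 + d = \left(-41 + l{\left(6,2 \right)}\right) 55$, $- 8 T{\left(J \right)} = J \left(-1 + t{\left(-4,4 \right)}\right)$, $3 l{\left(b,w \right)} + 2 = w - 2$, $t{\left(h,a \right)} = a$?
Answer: $- \frac{2507118632}{3} \approx -8.3571 \cdot 10^{8}$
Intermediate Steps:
$l{\left(b,w \right)} = - \frac{4}{3} + \frac{w}{3}$ ($l{\left(b,w \right)} = - \frac{2}{3} + \frac{w - 2}{3} = - \frac{2}{3} + \frac{-2 + w}{3} = - \frac{2}{3} + \left(- \frac{2}{3} + \frac{w}{3}\right) = - \frac{4}{3} + \frac{w}{3}$)
$T{\left(J \right)} = - \frac{3 J}{8}$ ($T{\left(J \right)} = - \frac{J \left(-1 + 4\right)}{8} = - \frac{J 3}{8} = - \frac{3 J}{8}$)
$d = - \frac{6884}{3}$ ($d = -3 + \left(-41 + \left(- \frac{4}{3} + \frac{1}{3} \cdot 2\right)\right) 55 = -3 + \left(-41 + \left(- \frac{4}{3} + \frac{2}{3}\right)\right) 55 = -3 + \left(-41 - \frac{2}{3}\right) 55 = -3 - \frac{6875}{3} = - \frac{6884}{3} \approx -2294.7$)
$\left(T{\left(-62 \right)} - 29444\right) \left(d + 30700\right) = \left(\left(- \frac{3}{8}\right) \left(-62\right) - 29444\right) \left(- \frac{6884}{3} + 30700\right) = \left(\frac{93}{4} - 29444\right) \frac{85216}{3} = \left(- \frac{117683}{4}\right) \frac{85216}{3} = - \frac{2507118632}{3}$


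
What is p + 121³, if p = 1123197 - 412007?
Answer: 2482751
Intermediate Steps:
p = 711190
p + 121³ = 711190 + 121³ = 711190 + 1771561 = 2482751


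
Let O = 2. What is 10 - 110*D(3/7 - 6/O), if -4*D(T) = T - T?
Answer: 10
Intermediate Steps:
D(T) = 0 (D(T) = -(T - T)/4 = -1/4*0 = 0)
10 - 110*D(3/7 - 6/O) = 10 - 110*0 = 10 + 0 = 10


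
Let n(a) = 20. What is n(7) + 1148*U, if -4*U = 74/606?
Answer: -4559/303 ≈ -15.046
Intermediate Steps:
U = -37/1212 (U = -37/(2*606) = -¼*37/303 = -37/1212 ≈ -0.030528)
n(7) + 1148*U = 20 + 1148*(-37/1212) = 20 - 10619/303 = -4559/303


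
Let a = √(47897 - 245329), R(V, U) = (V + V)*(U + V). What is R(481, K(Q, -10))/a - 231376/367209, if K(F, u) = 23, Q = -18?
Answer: -231376/367209 - 3276*I*√49358/667 ≈ -0.63009 - 1091.2*I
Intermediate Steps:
R(V, U) = 2*V*(U + V) (R(V, U) = (2*V)*(U + V) = 2*V*(U + V))
a = 2*I*√49358 (a = √(-197432) = 2*I*√49358 ≈ 444.33*I)
R(481, K(Q, -10))/a - 231376/367209 = (2*481*(23 + 481))/((2*I*√49358)) - 231376/367209 = (2*481*504)*(-I*√49358/98716) - 231376*1/367209 = 484848*(-I*√49358/98716) - 231376/367209 = -3276*I*√49358/667 - 231376/367209 = -231376/367209 - 3276*I*√49358/667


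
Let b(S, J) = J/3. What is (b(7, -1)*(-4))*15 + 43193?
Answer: 43213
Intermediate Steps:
b(S, J) = J/3 (b(S, J) = J*(1/3) = J/3)
(b(7, -1)*(-4))*15 + 43193 = (((1/3)*(-1))*(-4))*15 + 43193 = -1/3*(-4)*15 + 43193 = (4/3)*15 + 43193 = 20 + 43193 = 43213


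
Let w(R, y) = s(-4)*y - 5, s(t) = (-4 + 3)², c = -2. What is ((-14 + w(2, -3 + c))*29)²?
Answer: 484416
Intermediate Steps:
s(t) = 1 (s(t) = (-1)² = 1)
w(R, y) = -5 + y (w(R, y) = 1*y - 5 = y - 5 = -5 + y)
((-14 + w(2, -3 + c))*29)² = ((-14 + (-5 + (-3 - 2)))*29)² = ((-14 + (-5 - 5))*29)² = ((-14 - 10)*29)² = (-24*29)² = (-696)² = 484416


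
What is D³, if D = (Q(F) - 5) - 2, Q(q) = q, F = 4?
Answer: -27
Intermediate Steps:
D = -3 (D = (4 - 5) - 2 = -1 - 2 = -3)
D³ = (-3)³ = -27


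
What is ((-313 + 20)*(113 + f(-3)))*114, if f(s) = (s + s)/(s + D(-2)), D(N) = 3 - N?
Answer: -3674220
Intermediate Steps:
f(s) = 2*s/(5 + s) (f(s) = (s + s)/(s + (3 - 1*(-2))) = (2*s)/(s + (3 + 2)) = (2*s)/(s + 5) = (2*s)/(5 + s) = 2*s/(5 + s))
((-313 + 20)*(113 + f(-3)))*114 = ((-313 + 20)*(113 + 2*(-3)/(5 - 3)))*114 = -293*(113 + 2*(-3)/2)*114 = -293*(113 + 2*(-3)*(½))*114 = -293*(113 - 3)*114 = -293*110*114 = -32230*114 = -3674220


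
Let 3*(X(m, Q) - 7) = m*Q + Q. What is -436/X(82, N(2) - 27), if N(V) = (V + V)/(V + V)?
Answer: 1308/2137 ≈ 0.61207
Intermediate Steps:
N(V) = 1 (N(V) = (2*V)/((2*V)) = (2*V)*(1/(2*V)) = 1)
X(m, Q) = 7 + Q/3 + Q*m/3 (X(m, Q) = 7 + (m*Q + Q)/3 = 7 + (Q*m + Q)/3 = 7 + (Q + Q*m)/3 = 7 + (Q/3 + Q*m/3) = 7 + Q/3 + Q*m/3)
-436/X(82, N(2) - 27) = -436/(7 + (1 - 27)/3 + (1/3)*(1 - 27)*82) = -436/(7 + (1/3)*(-26) + (1/3)*(-26)*82) = -436/(7 - 26/3 - 2132/3) = -436/(-2137/3) = -436*(-3/2137) = 1308/2137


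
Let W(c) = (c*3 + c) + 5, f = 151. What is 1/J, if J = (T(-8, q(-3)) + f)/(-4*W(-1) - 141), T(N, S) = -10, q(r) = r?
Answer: -145/141 ≈ -1.0284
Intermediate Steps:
W(c) = 5 + 4*c (W(c) = (3*c + c) + 5 = 4*c + 5 = 5 + 4*c)
J = -141/145 (J = (-10 + 151)/(-4*(5 + 4*(-1)) - 141) = 141/(-4*(5 - 4) - 141) = 141/(-4*1 - 141) = 141/(-4 - 141) = 141/(-145) = 141*(-1/145) = -141/145 ≈ -0.97241)
1/J = 1/(-141/145) = -145/141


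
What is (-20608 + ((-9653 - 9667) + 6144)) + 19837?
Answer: -13947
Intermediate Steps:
(-20608 + ((-9653 - 9667) + 6144)) + 19837 = (-20608 + (-19320 + 6144)) + 19837 = (-20608 - 13176) + 19837 = -33784 + 19837 = -13947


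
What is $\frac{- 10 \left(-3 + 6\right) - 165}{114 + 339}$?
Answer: $- \frac{65}{151} \approx -0.43046$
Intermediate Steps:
$\frac{- 10 \left(-3 + 6\right) - 165}{114 + 339} = \frac{\left(-10\right) 3 - 165}{453} = \left(-30 - 165\right) \frac{1}{453} = \left(-195\right) \frac{1}{453} = - \frac{65}{151}$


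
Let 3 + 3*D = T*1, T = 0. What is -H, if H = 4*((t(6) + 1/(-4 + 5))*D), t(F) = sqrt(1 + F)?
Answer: 4 + 4*sqrt(7) ≈ 14.583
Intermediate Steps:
D = -1 (D = -1 + (0*1)/3 = -1 + (1/3)*0 = -1 + 0 = -1)
H = -4 - 4*sqrt(7) (H = 4*((sqrt(1 + 6) + 1/(-4 + 5))*(-1)) = 4*((sqrt(7) + 1/1)*(-1)) = 4*((sqrt(7) + 1)*(-1)) = 4*((1 + sqrt(7))*(-1)) = 4*(-1 - sqrt(7)) = -4 - 4*sqrt(7) ≈ -14.583)
-H = -(-4 - 4*sqrt(7)) = 4 + 4*sqrt(7)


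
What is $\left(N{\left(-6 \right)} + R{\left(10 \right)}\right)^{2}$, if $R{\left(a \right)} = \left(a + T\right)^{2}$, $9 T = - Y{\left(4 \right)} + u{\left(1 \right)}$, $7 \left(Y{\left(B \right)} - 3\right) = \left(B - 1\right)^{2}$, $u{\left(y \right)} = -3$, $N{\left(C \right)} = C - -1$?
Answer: $\frac{1228081936}{194481} \approx 6314.7$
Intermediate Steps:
$N{\left(C \right)} = 1 + C$ ($N{\left(C \right)} = C + 1 = 1 + C$)
$Y{\left(B \right)} = 3 + \frac{\left(-1 + B\right)^{2}}{7}$ ($Y{\left(B \right)} = 3 + \frac{\left(B - 1\right)^{2}}{7} = 3 + \frac{\left(-1 + B\right)^{2}}{7}$)
$T = - \frac{17}{21}$ ($T = \frac{- (3 + \frac{\left(-1 + 4\right)^{2}}{7}) - 3}{9} = \frac{- (3 + \frac{3^{2}}{7}) - 3}{9} = \frac{- (3 + \frac{1}{7} \cdot 9) - 3}{9} = \frac{- (3 + \frac{9}{7}) - 3}{9} = \frac{\left(-1\right) \frac{30}{7} - 3}{9} = \frac{- \frac{30}{7} - 3}{9} = \frac{1}{9} \left(- \frac{51}{7}\right) = - \frac{17}{21} \approx -0.80952$)
$R{\left(a \right)} = \left(- \frac{17}{21} + a\right)^{2}$ ($R{\left(a \right)} = \left(a - \frac{17}{21}\right)^{2} = \left(- \frac{17}{21} + a\right)^{2}$)
$\left(N{\left(-6 \right)} + R{\left(10 \right)}\right)^{2} = \left(\left(1 - 6\right) + \frac{\left(17 - 210\right)^{2}}{441}\right)^{2} = \left(-5 + \frac{\left(17 - 210\right)^{2}}{441}\right)^{2} = \left(-5 + \frac{\left(-193\right)^{2}}{441}\right)^{2} = \left(-5 + \frac{1}{441} \cdot 37249\right)^{2} = \left(-5 + \frac{37249}{441}\right)^{2} = \left(\frac{35044}{441}\right)^{2} = \frac{1228081936}{194481}$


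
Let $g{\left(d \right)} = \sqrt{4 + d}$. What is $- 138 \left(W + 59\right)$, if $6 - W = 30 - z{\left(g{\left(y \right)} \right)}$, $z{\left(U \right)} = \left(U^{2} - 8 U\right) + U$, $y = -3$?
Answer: $-4002$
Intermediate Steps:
$z{\left(U \right)} = U^{2} - 7 U$
$W = -30$ ($W = 6 - \left(30 - \sqrt{4 - 3} \left(-7 + \sqrt{4 - 3}\right)\right) = 6 - \left(30 - \sqrt{1} \left(-7 + \sqrt{1}\right)\right) = 6 - \left(30 - 1 \left(-7 + 1\right)\right) = 6 - \left(30 - 1 \left(-6\right)\right) = 6 - \left(30 - -6\right) = 6 - \left(30 + 6\right) = 6 - 36 = -30$)
$- 138 \left(W + 59\right) = - 138 \left(-30 + 59\right) = \left(-138\right) 29 = -4002$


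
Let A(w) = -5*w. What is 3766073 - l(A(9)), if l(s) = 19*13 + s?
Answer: 3765871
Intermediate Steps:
l(s) = 247 + s
3766073 - l(A(9)) = 3766073 - (247 - 5*9) = 3766073 - (247 - 45) = 3766073 - 1*202 = 3766073 - 202 = 3765871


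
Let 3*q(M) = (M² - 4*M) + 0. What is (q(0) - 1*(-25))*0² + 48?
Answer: 48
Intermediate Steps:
q(M) = -4*M/3 + M²/3 (q(M) = ((M² - 4*M) + 0)/3 = (M² - 4*M)/3 = -4*M/3 + M²/3)
(q(0) - 1*(-25))*0² + 48 = ((⅓)*0*(-4 + 0) - 1*(-25))*0² + 48 = ((⅓)*0*(-4) + 25)*0 + 48 = (0 + 25)*0 + 48 = 25*0 + 48 = 0 + 48 = 48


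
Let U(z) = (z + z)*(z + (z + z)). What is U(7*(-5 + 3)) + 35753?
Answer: 36929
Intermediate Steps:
U(z) = 6*z² (U(z) = (2*z)*(z + 2*z) = (2*z)*(3*z) = 6*z²)
U(7*(-5 + 3)) + 35753 = 6*(7*(-5 + 3))² + 35753 = 6*(7*(-2))² + 35753 = 6*(-14)² + 35753 = 6*196 + 35753 = 1176 + 35753 = 36929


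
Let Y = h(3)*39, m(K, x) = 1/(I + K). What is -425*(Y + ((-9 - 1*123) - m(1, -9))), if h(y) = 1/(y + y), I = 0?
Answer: 107525/2 ≈ 53763.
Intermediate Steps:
m(K, x) = 1/K (m(K, x) = 1/(0 + K) = 1/K)
h(y) = 1/(2*y)
Y = 13/2 (Y = ((½)/3)*39 = ((½)*(⅓))*39 = (⅙)*39 = 13/2 ≈ 6.5000)
-425*(Y + ((-9 - 1*123) - m(1, -9))) = -425*(13/2 + ((-9 - 1*123) - 1/1)) = -425*(13/2 + ((-9 - 123) - 1*1)) = -425*(13/2 + (-132 - 1)) = -425*(13/2 - 133) = -425*(-253/2) = 107525/2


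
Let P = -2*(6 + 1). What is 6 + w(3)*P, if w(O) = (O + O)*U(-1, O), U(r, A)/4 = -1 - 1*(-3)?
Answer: -666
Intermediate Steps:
U(r, A) = 8 (U(r, A) = 4*(-1 - 1*(-3)) = 4*(-1 + 3) = 4*2 = 8)
P = -14 (P = -2*7 = -14)
w(O) = 16*O (w(O) = (O + O)*8 = (2*O)*8 = 16*O)
6 + w(3)*P = 6 + (16*3)*(-14) = 6 + 48*(-14) = 6 - 672 = -666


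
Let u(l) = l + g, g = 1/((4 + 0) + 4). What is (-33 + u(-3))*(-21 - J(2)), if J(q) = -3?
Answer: 2583/4 ≈ 645.75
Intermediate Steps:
g = ⅛ (g = 1/(4 + 4) = 1/8 = ⅛ ≈ 0.12500)
u(l) = ⅛ + l (u(l) = l + ⅛ = ⅛ + l)
(-33 + u(-3))*(-21 - J(2)) = (-33 + (⅛ - 3))*(-21 - 1*(-3)) = (-33 - 23/8)*(-21 + 3) = -287/8*(-18) = 2583/4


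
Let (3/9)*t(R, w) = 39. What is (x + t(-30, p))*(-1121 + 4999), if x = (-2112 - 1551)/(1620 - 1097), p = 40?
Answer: 223093584/523 ≈ 4.2657e+5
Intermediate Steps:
t(R, w) = 117 (t(R, w) = 3*39 = 117)
x = -3663/523 ≈ -7.0038
(x + t(-30, p))*(-1121 + 4999) = (-3663/523 + 117)*(-1121 + 4999) = (57528/523)*3878 = 223093584/523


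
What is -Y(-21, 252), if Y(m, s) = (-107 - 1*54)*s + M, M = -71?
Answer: 40643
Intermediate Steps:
Y(m, s) = -71 - 161*s (Y(m, s) = (-107 - 1*54)*s - 71 = (-107 - 54)*s - 71 = -161*s - 71 = -71 - 161*s)
-Y(-21, 252) = -(-71 - 161*252) = -(-71 - 40572) = -1*(-40643) = 40643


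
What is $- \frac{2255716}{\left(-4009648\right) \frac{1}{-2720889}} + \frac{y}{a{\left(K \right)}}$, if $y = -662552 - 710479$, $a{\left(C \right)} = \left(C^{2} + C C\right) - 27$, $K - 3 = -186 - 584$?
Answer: $- \frac{1805287362596104203}{1179388841012} \approx -1.5307 \cdot 10^{6}$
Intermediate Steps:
$K = -767$ ($K = 3 - 770 = -767$)
$a{\left(C \right)} = -27 + 2 C^{2}$ ($a{\left(C \right)} = \left(C^{2} + C^{2}\right) - 27 = 2 C^{2} - 27 = -27 + 2 C^{2}$)
$y = -1373031$
$- \frac{2255716}{\left(-4009648\right) \frac{1}{-2720889}} + \frac{y}{a{\left(K \right)}} = - \frac{2255716}{\left(-4009648\right) \frac{1}{-2720889}} - \frac{1373031}{-27 + 2 \left(-767\right)^{2}} = - \frac{2255716}{\left(-4009648\right) \left(- \frac{1}{2720889}\right)} - \frac{1373031}{-27 + 2 \cdot 588289} = - \frac{2255716}{\frac{4009648}{2720889}} - \frac{1373031}{-27 + 1176578} = \left(-2255716\right) \frac{2720889}{4009648} - \frac{1373031}{1176551} = - \frac{1534388212881}{1002412} - \frac{1373031}{1176551} = - \frac{1805287362596104203}{1179388841012}$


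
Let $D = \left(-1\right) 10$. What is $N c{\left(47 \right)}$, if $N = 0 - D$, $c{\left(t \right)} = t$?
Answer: $470$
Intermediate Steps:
$D = -10$
$N = 10$ ($N = 0 - -10 = 0 + 10 = 10$)
$N c{\left(47 \right)} = 10 \cdot 47 = 470$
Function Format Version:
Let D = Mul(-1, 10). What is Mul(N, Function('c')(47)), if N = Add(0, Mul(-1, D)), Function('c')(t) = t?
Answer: 470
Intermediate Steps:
D = -10
N = 10 (N = Add(0, Mul(-1, -10)) = Add(0, 10) = 10)
Mul(N, Function('c')(47)) = Mul(10, 47) = 470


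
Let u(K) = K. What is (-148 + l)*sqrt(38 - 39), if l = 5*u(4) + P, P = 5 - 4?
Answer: -127*I ≈ -127.0*I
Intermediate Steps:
P = 1
l = 21 (l = 5*4 + 1 = 20 + 1 = 21)
(-148 + l)*sqrt(38 - 39) = (-148 + 21)*sqrt(38 - 39) = -127*I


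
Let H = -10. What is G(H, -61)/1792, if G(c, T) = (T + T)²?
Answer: 3721/448 ≈ 8.3058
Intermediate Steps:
G(c, T) = 4*T² (G(c, T) = (2*T)² = 4*T²)
G(H, -61)/1792 = (4*(-61)²)/1792 = (4*3721)*(1/1792) = 14884*(1/1792) = 3721/448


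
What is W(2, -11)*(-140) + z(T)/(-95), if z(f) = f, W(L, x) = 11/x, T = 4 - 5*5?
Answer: 13321/95 ≈ 140.22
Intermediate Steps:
T = -21 (T = 4 - 25 = -21)
W(2, -11)*(-140) + z(T)/(-95) = (11/(-11))*(-140) - 21/(-95) = (11*(-1/11))*(-140) - 21*(-1/95) = -1*(-140) + 21/95 = 140 + 21/95 = 13321/95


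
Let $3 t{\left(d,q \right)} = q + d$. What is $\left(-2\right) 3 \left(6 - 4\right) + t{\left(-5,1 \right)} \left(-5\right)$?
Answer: $- \frac{16}{3} \approx -5.3333$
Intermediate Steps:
$t{\left(d,q \right)} = \frac{d}{3} + \frac{q}{3}$ ($t{\left(d,q \right)} = \frac{q + d}{3} = \frac{d + q}{3} = \frac{d}{3} + \frac{q}{3}$)
$\left(-2\right) 3 \left(6 - 4\right) + t{\left(-5,1 \right)} \left(-5\right) = \left(-2\right) 3 \left(6 - 4\right) + \left(\frac{1}{3} \left(-5\right) + \frac{1}{3} \cdot 1\right) \left(-5\right) = - 6 \left(6 - 4\right) + \left(- \frac{5}{3} + \frac{1}{3}\right) \left(-5\right) = \left(-6\right) 2 - - \frac{20}{3} = -12 + \frac{20}{3} = - \frac{16}{3}$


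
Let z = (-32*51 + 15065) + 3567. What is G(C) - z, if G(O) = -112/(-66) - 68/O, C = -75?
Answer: -4674284/275 ≈ -16997.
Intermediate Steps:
G(O) = 56/33 - 68/O (G(O) = -112*(-1/66) - 68/O = 56/33 - 68/O)
z = 17000 (z = (-1632 + 15065) + 3567 = 13433 + 3567 = 17000)
G(C) - z = (56/33 - 68/(-75)) - 1*17000 = (56/33 - 68*(-1/75)) - 17000 = (56/33 + 68/75) - 17000 = 716/275 - 17000 = -4674284/275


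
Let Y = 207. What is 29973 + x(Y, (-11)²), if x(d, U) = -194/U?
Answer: 3626539/121 ≈ 29971.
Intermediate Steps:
29973 + x(Y, (-11)²) = 29973 - 194/((-11)²) = 29973 - 194/121 = 3626539/121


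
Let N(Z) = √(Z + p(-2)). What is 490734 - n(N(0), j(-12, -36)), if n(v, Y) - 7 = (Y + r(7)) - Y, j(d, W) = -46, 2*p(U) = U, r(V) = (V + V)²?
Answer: 490531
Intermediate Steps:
r(V) = 4*V² (r(V) = (2*V)² = 4*V²)
p(U) = U/2
N(Z) = √(-1 + Z) (N(Z) = √(Z + (½)*(-2)) = √(Z - 1) = √(-1 + Z))
n(v, Y) = 203 (n(v, Y) = 7 + ((Y + 4*7²) - Y) = 7 + ((Y + 4*49) - Y) = 7 + ((Y + 196) - Y) = 7 + ((196 + Y) - Y) = 7 + 196 = 203)
490734 - n(N(0), j(-12, -36)) = 490734 - 1*203 = 490734 - 203 = 490531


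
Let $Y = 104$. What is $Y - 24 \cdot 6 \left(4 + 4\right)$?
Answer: $-1048$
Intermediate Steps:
$Y - 24 \cdot 6 \left(4 + 4\right) = 104 - 24 \cdot 6 \left(4 + 4\right) = 104 - 24 \cdot 6 \cdot 8 = 104 - 1152 = -1048$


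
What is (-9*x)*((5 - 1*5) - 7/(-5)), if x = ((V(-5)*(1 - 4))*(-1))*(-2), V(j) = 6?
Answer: 2268/5 ≈ 453.60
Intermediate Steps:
x = -36 (x = ((6*(1 - 4))*(-1))*(-2) = ((6*(-3))*(-1))*(-2) = -18*(-1)*(-2) = 18*(-2) = -36)
(-9*x)*((5 - 1*5) - 7/(-5)) = (-9*(-36))*((5 - 1*5) - 7/(-5)) = 324*((5 - 5) - 7*(-1)/5) = 324*(0 - 1*(-7/5)) = 324*(0 + 7/5) = 324*(7/5) = 2268/5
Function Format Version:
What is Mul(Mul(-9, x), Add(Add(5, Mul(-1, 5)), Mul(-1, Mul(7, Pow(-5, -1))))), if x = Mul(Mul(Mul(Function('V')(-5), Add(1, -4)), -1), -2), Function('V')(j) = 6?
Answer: Rational(2268, 5) ≈ 453.60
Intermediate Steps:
x = -36 (x = Mul(Mul(Mul(6, Add(1, -4)), -1), -2) = Mul(Mul(Mul(6, -3), -1), -2) = Mul(Mul(-18, -1), -2) = Mul(18, -2) = -36)
Mul(Mul(-9, x), Add(Add(5, Mul(-1, 5)), Mul(-1, Mul(7, Pow(-5, -1))))) = Mul(Mul(-9, -36), Add(Add(5, Mul(-1, 5)), Mul(-1, Mul(7, Pow(-5, -1))))) = Mul(324, Add(Add(5, -5), Mul(-1, Mul(7, Rational(-1, 5))))) = Mul(324, Add(0, Mul(-1, Rational(-7, 5)))) = Mul(324, Add(0, Rational(7, 5))) = Mul(324, Rational(7, 5)) = Rational(2268, 5)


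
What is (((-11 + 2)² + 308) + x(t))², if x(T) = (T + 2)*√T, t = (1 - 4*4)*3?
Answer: 68116 - 100362*I*√5 ≈ 68116.0 - 2.2442e+5*I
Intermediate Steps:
t = -45 (t = (1 - 1*16)*3 = (1 - 16)*3 = -15*3 = -45)
x(T) = √T*(2 + T) (x(T) = (2 + T)*√T = √T*(2 + T))
(((-11 + 2)² + 308) + x(t))² = (((-11 + 2)² + 308) + √(-45)*(2 - 45))² = (((-9)² + 308) + (3*I*√5)*(-43))² = ((81 + 308) - 129*I*√5)² = (389 - 129*I*√5)²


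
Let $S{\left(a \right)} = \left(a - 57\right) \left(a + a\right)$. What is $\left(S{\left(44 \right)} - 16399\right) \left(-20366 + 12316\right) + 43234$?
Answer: $141264384$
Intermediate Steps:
$S{\left(a \right)} = 2 a \left(-57 + a\right)$ ($S{\left(a \right)} = \left(-57 + a\right) 2 a = 2 a \left(-57 + a\right)$)
$\left(S{\left(44 \right)} - 16399\right) \left(-20366 + 12316\right) + 43234 = \left(2 \cdot 44 \left(-57 + 44\right) - 16399\right) \left(-20366 + 12316\right) + 43234 = \left(2 \cdot 44 \left(-13\right) - 16399\right) \left(-8050\right) + 43234 = \left(-1144 - 16399\right) \left(-8050\right) + 43234 = \left(-17543\right) \left(-8050\right) + 43234 = 141221150 + 43234 = 141264384$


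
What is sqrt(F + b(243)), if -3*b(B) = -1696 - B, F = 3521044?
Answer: sqrt(31695213)/3 ≈ 1876.6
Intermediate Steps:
b(B) = 1696/3 + B/3 (b(B) = -(-1696 - B)/3 = 1696/3 + B/3)
sqrt(F + b(243)) = sqrt(3521044 + (1696/3 + (1/3)*243)) = sqrt(3521044 + (1696/3 + 81)) = sqrt(3521044 + 1939/3) = sqrt(10565071/3) = sqrt(31695213)/3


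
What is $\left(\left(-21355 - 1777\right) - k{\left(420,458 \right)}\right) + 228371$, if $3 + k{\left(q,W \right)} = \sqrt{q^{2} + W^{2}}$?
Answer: $205242 - 2 \sqrt{96541} \approx 2.0462 \cdot 10^{5}$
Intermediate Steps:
$k{\left(q,W \right)} = -3 + \sqrt{W^{2} + q^{2}}$ ($k{\left(q,W \right)} = -3 + \sqrt{q^{2} + W^{2}} = -3 + \sqrt{W^{2} + q^{2}}$)
$\left(\left(-21355 - 1777\right) - k{\left(420,458 \right)}\right) + 228371 = \left(\left(-21355 - 1777\right) - \left(-3 + \sqrt{458^{2} + 420^{2}}\right)\right) + 228371 = \left(\left(-21355 - 1777\right) - \left(-3 + \sqrt{209764 + 176400}\right)\right) + 228371 = \left(-23132 - \left(-3 + \sqrt{386164}\right)\right) + 228371 = \left(-23132 - \left(-3 + 2 \sqrt{96541}\right)\right) + 228371 = \left(-23132 + \left(3 - 2 \sqrt{96541}\right)\right) + 228371 = \left(-23129 - 2 \sqrt{96541}\right) + 228371 = 205242 - 2 \sqrt{96541}$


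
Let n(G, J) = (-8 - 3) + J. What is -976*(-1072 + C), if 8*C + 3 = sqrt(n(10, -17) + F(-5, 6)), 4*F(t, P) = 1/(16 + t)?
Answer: 1046638 - 61*I*sqrt(13541)/11 ≈ 1.0466e+6 - 645.3*I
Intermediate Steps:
n(G, J) = -11 + J
F(t, P) = 1/(4*(16 + t))
C = -3/8 + I*sqrt(13541)/176 (C = -3/8 + sqrt((-11 - 17) + 1/(4*(16 - 5)))/8 = -3/8 + sqrt(-28 + (1/4)/11)/8 = -3/8 + sqrt(-28 + (1/4)*(1/11))/8 = -3/8 + sqrt(-28 + 1/44)/8 = -3/8 + sqrt(-1231/44)/8 = -3/8 + (I*sqrt(13541)/22)/8 = -3/8 + I*sqrt(13541)/176 ≈ -0.375 + 0.66117*I)
-976*(-1072 + C) = -976*(-1072 + (-3/8 + I*sqrt(13541)/176)) = -976*(-8579/8 + I*sqrt(13541)/176) = 1046638 - 61*I*sqrt(13541)/11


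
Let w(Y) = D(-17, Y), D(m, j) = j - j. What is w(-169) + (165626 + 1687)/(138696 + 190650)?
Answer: 55771/109782 ≈ 0.50802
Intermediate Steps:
D(m, j) = 0
w(Y) = 0
w(-169) + (165626 + 1687)/(138696 + 190650) = 0 + (165626 + 1687)/(138696 + 190650) = 0 + 167313/329346 = 0 + 167313*(1/329346) = 0 + 55771/109782 = 55771/109782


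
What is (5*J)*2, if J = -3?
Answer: -30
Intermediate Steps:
(5*J)*2 = (5*(-3))*2 = -15*2 = -30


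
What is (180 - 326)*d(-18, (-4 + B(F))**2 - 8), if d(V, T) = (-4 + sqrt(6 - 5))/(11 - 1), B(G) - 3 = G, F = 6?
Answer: 219/5 ≈ 43.800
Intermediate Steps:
B(G) = 3 + G
d(V, T) = -3/10 (d(V, T) = (-4 + sqrt(1))/10 = (-4 + 1)*(1/10) = -3*1/10 = -3/10)
(180 - 326)*d(-18, (-4 + B(F))**2 - 8) = (180 - 326)*(-3/10) = -146*(-3/10) = 219/5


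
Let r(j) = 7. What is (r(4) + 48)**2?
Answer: 3025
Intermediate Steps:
(r(4) + 48)**2 = (7 + 48)**2 = 55**2 = 3025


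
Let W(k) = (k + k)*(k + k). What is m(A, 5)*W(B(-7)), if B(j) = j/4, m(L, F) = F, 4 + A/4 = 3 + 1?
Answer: 245/4 ≈ 61.250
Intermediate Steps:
A = 0 (A = -16 + 4*(3 + 1) = -16 + 4*4 = -16 + 16 = 0)
B(j) = j/4 (B(j) = j*(¼) = j/4)
W(k) = 4*k² (W(k) = (2*k)*(2*k) = 4*k²)
m(A, 5)*W(B(-7)) = 5*(4*((¼)*(-7))²) = 5*(4*(-7/4)²) = 5*(4*(49/16)) = 5*(49/4) = 245/4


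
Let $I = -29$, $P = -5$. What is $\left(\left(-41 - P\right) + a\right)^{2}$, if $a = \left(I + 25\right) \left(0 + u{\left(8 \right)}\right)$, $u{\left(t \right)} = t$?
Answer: $4624$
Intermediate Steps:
$a = -32$ ($a = \left(-29 + 25\right) \left(0 + 8\right) = \left(-4\right) 8 = -32$)
$\left(\left(-41 - P\right) + a\right)^{2} = \left(\left(-41 - -5\right) - 32\right)^{2} = \left(\left(-41 + 5\right) - 32\right)^{2} = \left(-36 - 32\right)^{2} = \left(-68\right)^{2} = 4624$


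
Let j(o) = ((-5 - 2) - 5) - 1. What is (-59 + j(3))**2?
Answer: 5184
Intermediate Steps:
j(o) = -13 (j(o) = (-7 - 5) - 1 = -12 - 1 = -13)
(-59 + j(3))**2 = (-59 - 13)**2 = (-72)**2 = 5184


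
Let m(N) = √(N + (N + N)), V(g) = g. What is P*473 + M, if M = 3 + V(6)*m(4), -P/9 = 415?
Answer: -1766652 + 12*√3 ≈ -1.7666e+6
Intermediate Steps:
P = -3735 (P = -9*415 = -3735)
m(N) = √3*√N (m(N) = √(N + 2*N) = √(3*N) = √3*√N)
M = 3 + 12*√3 (M = 3 + 6*(√3*√4) = 3 + 6*(√3*2) = 3 + 6*(2*√3) = 3 + 12*√3 ≈ 23.785)
P*473 + M = -3735*473 + (3 + 12*√3) = -1766655 + (3 + 12*√3) = -1766652 + 12*√3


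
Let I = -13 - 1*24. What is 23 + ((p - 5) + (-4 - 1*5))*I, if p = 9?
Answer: 208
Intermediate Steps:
I = -37 (I = -13 - 24 = -37)
23 + ((p - 5) + (-4 - 1*5))*I = 23 + ((9 - 5) + (-4 - 1*5))*(-37) = 23 + (4 + (-4 - 5))*(-37) = 23 + (4 - 9)*(-37) = 23 - 5*(-37) = 23 + 185 = 208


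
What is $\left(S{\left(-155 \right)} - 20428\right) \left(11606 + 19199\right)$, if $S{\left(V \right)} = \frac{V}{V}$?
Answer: $-629253735$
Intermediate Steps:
$S{\left(V \right)} = 1$
$\left(S{\left(-155 \right)} - 20428\right) \left(11606 + 19199\right) = \left(1 - 20428\right) \left(11606 + 19199\right) = \left(-20427\right) 30805 = -629253735$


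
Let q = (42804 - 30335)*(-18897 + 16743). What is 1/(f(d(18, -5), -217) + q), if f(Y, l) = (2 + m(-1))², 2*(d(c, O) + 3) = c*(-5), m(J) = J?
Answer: -1/26858225 ≈ -3.7233e-8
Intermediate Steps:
d(c, O) = -3 - 5*c/2 (d(c, O) = -3 + (c*(-5))/2 = -3 + (-5*c)/2 = -3 - 5*c/2)
q = -26858226 (q = 12469*(-2154) = -26858226)
f(Y, l) = 1 (f(Y, l) = (2 - 1)² = 1² = 1)
1/(f(d(18, -5), -217) + q) = 1/(1 - 26858226) = 1/(-26858225) = -1/26858225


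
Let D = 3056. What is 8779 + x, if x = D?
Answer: 11835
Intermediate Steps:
x = 3056
8779 + x = 8779 + 3056 = 11835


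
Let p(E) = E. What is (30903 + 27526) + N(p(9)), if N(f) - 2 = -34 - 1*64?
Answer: 58333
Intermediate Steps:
N(f) = -96 (N(f) = 2 + (-34 - 1*64) = 2 + (-34 - 64) = 2 - 98 = -96)
(30903 + 27526) + N(p(9)) = (30903 + 27526) - 96 = 58429 - 96 = 58333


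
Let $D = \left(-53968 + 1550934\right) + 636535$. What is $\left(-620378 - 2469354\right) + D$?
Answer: $-956231$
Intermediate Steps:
$D = 2133501$ ($D = 1496966 + 636535 = 2133501$)
$\left(-620378 - 2469354\right) + D = \left(-620378 - 2469354\right) + 2133501 = -3089732 + 2133501 = -956231$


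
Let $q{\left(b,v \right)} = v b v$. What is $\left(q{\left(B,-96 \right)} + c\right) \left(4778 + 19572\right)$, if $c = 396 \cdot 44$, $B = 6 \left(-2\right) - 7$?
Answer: $-3839508000$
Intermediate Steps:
$B = -19$ ($B = -12 - 7 = -19$)
$c = 17424$
$q{\left(b,v \right)} = b v^{2}$
$\left(q{\left(B,-96 \right)} + c\right) \left(4778 + 19572\right) = \left(- 19 \left(-96\right)^{2} + 17424\right) \left(4778 + 19572\right) = \left(\left(-19\right) 9216 + 17424\right) 24350 = \left(-175104 + 17424\right) 24350 = \left(-157680\right) 24350 = -3839508000$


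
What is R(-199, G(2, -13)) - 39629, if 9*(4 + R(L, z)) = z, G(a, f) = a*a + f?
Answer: -39634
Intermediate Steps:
G(a, f) = f + a**2 (G(a, f) = a**2 + f = f + a**2)
R(L, z) = -4 + z/9
R(-199, G(2, -13)) - 39629 = (-4 + (-13 + 2**2)/9) - 39629 = (-4 + (-13 + 4)/9) - 39629 = (-4 + (1/9)*(-9)) - 39629 = (-4 - 1) - 39629 = -5 - 39629 = -39634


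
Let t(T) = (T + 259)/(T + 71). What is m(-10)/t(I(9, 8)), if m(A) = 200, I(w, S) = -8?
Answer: 12600/251 ≈ 50.199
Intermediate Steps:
t(T) = (259 + T)/(71 + T)
m(-10)/t(I(9, 8)) = 200/(((259 - 8)/(71 - 8))) = 200/((251/63)) = 200/(((1/63)*251)) = 200/(251/63) = 200*(63/251) = 12600/251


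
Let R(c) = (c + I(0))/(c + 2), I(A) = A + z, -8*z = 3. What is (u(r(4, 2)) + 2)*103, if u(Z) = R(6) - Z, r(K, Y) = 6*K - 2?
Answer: -127205/64 ≈ -1987.6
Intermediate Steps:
z = -3/8 (z = -1/8*3 = -3/8 ≈ -0.37500)
I(A) = -3/8 + A (I(A) = A - 3/8 = -3/8 + A)
r(K, Y) = -2 + 6*K
R(c) = (-3/8 + c)/(2 + c) (R(c) = (c + (-3/8 + 0))/(c + 2) = (c - 3/8)/(2 + c) = (-3/8 + c)/(2 + c))
u(Z) = 45/64 - Z (u(Z) = (-3/8 + 6)/(2 + 6) - Z = (45/8)/8 - Z = (1/8)*(45/8) - Z = 45/64 - Z)
(u(r(4, 2)) + 2)*103 = ((45/64 - (-2 + 6*4)) + 2)*103 = ((45/64 - (-2 + 24)) + 2)*103 = ((45/64 - 1*22) + 2)*103 = ((45/64 - 22) + 2)*103 = (-1363/64 + 2)*103 = -1235/64*103 = -127205/64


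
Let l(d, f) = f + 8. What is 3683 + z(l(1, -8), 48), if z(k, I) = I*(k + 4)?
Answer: 3875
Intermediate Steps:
l(d, f) = 8 + f
z(k, I) = I*(4 + k)
3683 + z(l(1, -8), 48) = 3683 + 48*(4 + (8 - 8)) = 3683 + 48*(4 + 0) = 3683 + 48*4 = 3683 + 192 = 3875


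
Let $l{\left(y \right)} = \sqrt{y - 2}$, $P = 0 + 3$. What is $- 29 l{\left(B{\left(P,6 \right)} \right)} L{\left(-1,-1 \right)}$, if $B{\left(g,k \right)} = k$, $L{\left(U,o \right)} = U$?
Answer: $58$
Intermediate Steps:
$P = 3$
$l{\left(y \right)} = \sqrt{-2 + y}$
$- 29 l{\left(B{\left(P,6 \right)} \right)} L{\left(-1,-1 \right)} = - 29 \sqrt{-2 + 6} \left(-1\right) = - 29 \sqrt{4} \left(-1\right) = \left(-29\right) 2 \left(-1\right) = \left(-58\right) \left(-1\right) = 58$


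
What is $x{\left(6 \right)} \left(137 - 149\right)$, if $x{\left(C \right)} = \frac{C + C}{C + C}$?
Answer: $-12$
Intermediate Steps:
$x{\left(C \right)} = 1$ ($x{\left(C \right)} = \frac{2 C}{2 C} = 2 C \frac{1}{2 C} = 1$)
$x{\left(6 \right)} \left(137 - 149\right) = 1 \left(137 - 149\right) = 1 \left(-12\right) = -12$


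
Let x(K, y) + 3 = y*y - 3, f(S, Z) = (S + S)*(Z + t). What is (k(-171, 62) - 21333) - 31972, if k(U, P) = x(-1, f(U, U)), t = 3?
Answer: 3301138625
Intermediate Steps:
f(S, Z) = 2*S*(3 + Z) (f(S, Z) = (S + S)*(Z + 3) = (2*S)*(3 + Z) = 2*S*(3 + Z))
x(K, y) = -6 + y**2 (x(K, y) = -3 + (y*y - 3) = -3 + (y**2 - 3) = -3 + (-3 + y**2) = -6 + y**2)
k(U, P) = -6 + 4*U**2*(3 + U)**2 (k(U, P) = -6 + (2*U*(3 + U))**2 = -6 + 4*U**2*(3 + U)**2)
(k(-171, 62) - 21333) - 31972 = ((-6 + 4*(-171)**2*(3 - 171)**2) - 21333) - 31972 = ((-6 + 4*29241*(-168)**2) - 21333) - 31972 = ((-6 + 4*29241*28224) - 21333) - 31972 = ((-6 + 3301191936) - 21333) - 31972 = (3301191930 - 21333) - 31972 = 3301170597 - 31972 = 3301138625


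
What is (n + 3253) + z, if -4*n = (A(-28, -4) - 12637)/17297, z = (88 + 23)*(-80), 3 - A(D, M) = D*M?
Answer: -194654065/34594 ≈ -5626.8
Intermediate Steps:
A(D, M) = 3 - D*M
z = -8880 (z = 111*(-80) = -8880)
n = 6373/34594 (n = -((3 - 1*(-28)*(-4)) - 12637)/(4*17297) = -((3 - 112) - 12637)/(4*17297) = -(-109 - 12637)/(4*17297) = -(-6373)/(2*17297) = -¼*(-12746/17297) = 6373/34594 ≈ 0.18422)
(n + 3253) + z = (6373/34594 + 3253) - 8880 = 112540655/34594 - 8880 = -194654065/34594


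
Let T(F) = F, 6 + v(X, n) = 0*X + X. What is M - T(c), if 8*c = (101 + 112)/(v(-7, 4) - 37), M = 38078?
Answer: 15231413/400 ≈ 38079.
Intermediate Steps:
v(X, n) = -6 + X (v(X, n) = -6 + (0*X + X) = -6 + (0 + X) = -6 + X)
c = -213/400 (c = ((101 + 112)/((-6 - 7) - 37))/8 = (213/(-13 - 37))/8 = (213/(-50))/8 = (213*(-1/50))/8 = (⅛)*(-213/50) = -213/400 ≈ -0.53250)
M - T(c) = 38078 - 1*(-213/400) = 38078 + 213/400 = 15231413/400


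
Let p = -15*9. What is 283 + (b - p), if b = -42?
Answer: 376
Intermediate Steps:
p = -135
283 + (b - p) = 283 + (-42 - 1*(-135)) = 283 + (-42 + 135) = 283 + 93 = 376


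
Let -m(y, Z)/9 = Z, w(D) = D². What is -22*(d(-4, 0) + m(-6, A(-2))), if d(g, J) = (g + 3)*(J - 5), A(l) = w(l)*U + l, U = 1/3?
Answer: -242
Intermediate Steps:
U = ⅓ ≈ 0.33333
A(l) = l + l²/3 (A(l) = l²*(⅓) + l = l²/3 + l = l + l²/3)
m(y, Z) = -9*Z
d(g, J) = (-5 + J)*(3 + g) (d(g, J) = (3 + g)*(-5 + J) = (-5 + J)*(3 + g))
-22*(d(-4, 0) + m(-6, A(-2))) = -22*((-15 - 5*(-4) + 3*0 + 0*(-4)) - 3*(-2)*(3 - 2)) = -22*((-15 + 20 + 0 + 0) - 3*(-2)) = -22*(5 - 9*(-⅔)) = -22*(5 + 6) = -22*11 = -242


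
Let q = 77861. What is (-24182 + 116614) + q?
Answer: 170293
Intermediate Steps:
(-24182 + 116614) + q = (-24182 + 116614) + 77861 = 92432 + 77861 = 170293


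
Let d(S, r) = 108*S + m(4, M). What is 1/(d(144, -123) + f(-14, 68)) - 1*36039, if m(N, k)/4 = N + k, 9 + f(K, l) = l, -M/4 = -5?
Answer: -566064572/15707 ≈ -36039.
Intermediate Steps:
M = 20 (M = -4*(-5) = 20)
f(K, l) = -9 + l
m(N, k) = 4*N + 4*k (m(N, k) = 4*(N + k) = 4*N + 4*k)
d(S, r) = 96 + 108*S (d(S, r) = 108*S + (4*4 + 4*20) = 108*S + (16 + 80) = 108*S + 96 = 96 + 108*S)
1/(d(144, -123) + f(-14, 68)) - 1*36039 = 1/((96 + 108*144) + (-9 + 68)) - 1*36039 = 1/((96 + 15552) + 59) - 36039 = 1/(15648 + 59) - 36039 = 1/15707 - 36039 = -566064572/15707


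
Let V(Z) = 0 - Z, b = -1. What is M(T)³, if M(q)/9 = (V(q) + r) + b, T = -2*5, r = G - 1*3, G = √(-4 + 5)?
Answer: 250047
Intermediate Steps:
V(Z) = -Z
G = 1 (G = √1 = 1)
r = -2 (r = 1 - 1*3 = 1 - 3 = -2)
T = -10
M(q) = -27 - 9*q (M(q) = 9*((-q - 2) - 1) = 9*((-2 - q) - 1) = 9*(-3 - q) = -27 - 9*q)
M(T)³ = (-27 - 9*(-10))³ = (-27 + 90)³ = 63³ = 250047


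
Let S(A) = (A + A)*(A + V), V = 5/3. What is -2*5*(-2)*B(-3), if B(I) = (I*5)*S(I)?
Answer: -2400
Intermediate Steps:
V = 5/3 (V = 5*(⅓) = 5/3 ≈ 1.6667)
S(A) = 2*A*(5/3 + A) (S(A) = (A + A)*(A + 5/3) = (2*A)*(5/3 + A) = 2*A*(5/3 + A))
B(I) = 10*I²*(5 + 3*I)/3 (B(I) = (I*5)*(2*I*(5 + 3*I)/3) = (5*I)*(2*I*(5 + 3*I)/3) = 10*I²*(5 + 3*I)/3)
-2*5*(-2)*B(-3) = -2*5*(-2)*(-3)²*(50/3 + 10*(-3)) = -(-20)*9*(50/3 - 30) = -(-20)*9*(-40/3) = -(-20)*(-120) = -2*1200 = -2400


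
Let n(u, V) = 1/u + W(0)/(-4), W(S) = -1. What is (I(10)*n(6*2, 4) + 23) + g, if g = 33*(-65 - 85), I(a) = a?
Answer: -14771/3 ≈ -4923.7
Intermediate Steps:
g = -4950 (g = 33*(-150) = -4950)
n(u, V) = 1/4 + 1/u (n(u, V) = 1/u - 1/(-4) = 1/u - 1*(-1/4) = 1/u + 1/4 = 1/4 + 1/u)
(I(10)*n(6*2, 4) + 23) + g = (10*((4 + 6*2)/(4*((6*2)))) + 23) - 4950 = (10*((1/4)*(4 + 12)/12) + 23) - 4950 = (10*((1/4)*(1/12)*16) + 23) - 4950 = (10*(1/3) + 23) - 4950 = (10/3 + 23) - 4950 = 79/3 - 4950 = -14771/3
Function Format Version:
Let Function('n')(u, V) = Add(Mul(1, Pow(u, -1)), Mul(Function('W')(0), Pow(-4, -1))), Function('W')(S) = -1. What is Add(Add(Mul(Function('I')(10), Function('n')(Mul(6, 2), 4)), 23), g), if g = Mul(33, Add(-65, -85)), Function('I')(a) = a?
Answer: Rational(-14771, 3) ≈ -4923.7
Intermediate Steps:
g = -4950 (g = Mul(33, -150) = -4950)
Function('n')(u, V) = Add(Rational(1, 4), Pow(u, -1)) (Function('n')(u, V) = Add(Mul(1, Pow(u, -1)), Mul(-1, Pow(-4, -1))) = Add(Pow(u, -1), Mul(-1, Rational(-1, 4))) = Add(Pow(u, -1), Rational(1, 4)) = Add(Rational(1, 4), Pow(u, -1)))
Add(Add(Mul(Function('I')(10), Function('n')(Mul(6, 2), 4)), 23), g) = Add(Add(Mul(10, Mul(Rational(1, 4), Pow(Mul(6, 2), -1), Add(4, Mul(6, 2)))), 23), -4950) = Add(Add(Mul(10, Mul(Rational(1, 4), Pow(12, -1), Add(4, 12))), 23), -4950) = Add(Add(Mul(10, Mul(Rational(1, 4), Rational(1, 12), 16)), 23), -4950) = Add(Add(Mul(10, Rational(1, 3)), 23), -4950) = Add(Add(Rational(10, 3), 23), -4950) = Add(Rational(79, 3), -4950) = Rational(-14771, 3)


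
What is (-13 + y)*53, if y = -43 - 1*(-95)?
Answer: 2067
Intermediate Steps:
y = 52 (y = -43 + 95 = 52)
(-13 + y)*53 = (-13 + 52)*53 = 39*53 = 2067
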